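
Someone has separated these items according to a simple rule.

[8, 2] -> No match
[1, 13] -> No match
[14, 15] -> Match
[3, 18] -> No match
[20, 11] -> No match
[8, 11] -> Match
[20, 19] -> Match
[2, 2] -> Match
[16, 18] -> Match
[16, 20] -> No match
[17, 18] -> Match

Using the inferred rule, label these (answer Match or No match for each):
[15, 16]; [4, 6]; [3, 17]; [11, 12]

The distinguishing property — |first − second| ≤ 3 — holds for all the 'Match' cases and none of the 'No match' cases.
[15, 16] — |15−16| = 1, hence Match.
[4, 6] — |4−6| = 2, hence Match.
[3, 17] — |3−17| = 14, hence No match.
[11, 12] — |11−12| = 1, hence Match.

Match, Match, No match, Match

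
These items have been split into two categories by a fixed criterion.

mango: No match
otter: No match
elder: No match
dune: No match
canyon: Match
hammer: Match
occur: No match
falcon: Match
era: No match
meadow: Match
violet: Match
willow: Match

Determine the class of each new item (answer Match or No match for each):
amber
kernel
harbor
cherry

No match, Match, Match, Match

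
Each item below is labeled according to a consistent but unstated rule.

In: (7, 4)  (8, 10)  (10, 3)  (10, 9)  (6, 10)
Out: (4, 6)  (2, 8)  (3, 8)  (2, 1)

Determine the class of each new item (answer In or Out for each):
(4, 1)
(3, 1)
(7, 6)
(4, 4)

Out, Out, In, Out

The distinguishing property — first ≥ 6 — holds for all the 'In' cases and none of the 'Out' cases.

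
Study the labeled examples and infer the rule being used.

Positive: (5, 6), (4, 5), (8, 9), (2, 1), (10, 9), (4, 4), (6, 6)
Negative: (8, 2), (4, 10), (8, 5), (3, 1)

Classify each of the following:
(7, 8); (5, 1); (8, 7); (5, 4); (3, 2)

Positive, Negative, Positive, Positive, Positive

'Positive' ⟺ |first − second| ≤ 1.
(7, 8): |7−8| = 1, has this property → Positive.
(5, 1): |5−1| = 4, doesn't match → Negative.
(8, 7): |8−7| = 1, has this property → Positive.
(5, 4): |5−4| = 1, has this property → Positive.
(3, 2): |3−2| = 1, has this property → Positive.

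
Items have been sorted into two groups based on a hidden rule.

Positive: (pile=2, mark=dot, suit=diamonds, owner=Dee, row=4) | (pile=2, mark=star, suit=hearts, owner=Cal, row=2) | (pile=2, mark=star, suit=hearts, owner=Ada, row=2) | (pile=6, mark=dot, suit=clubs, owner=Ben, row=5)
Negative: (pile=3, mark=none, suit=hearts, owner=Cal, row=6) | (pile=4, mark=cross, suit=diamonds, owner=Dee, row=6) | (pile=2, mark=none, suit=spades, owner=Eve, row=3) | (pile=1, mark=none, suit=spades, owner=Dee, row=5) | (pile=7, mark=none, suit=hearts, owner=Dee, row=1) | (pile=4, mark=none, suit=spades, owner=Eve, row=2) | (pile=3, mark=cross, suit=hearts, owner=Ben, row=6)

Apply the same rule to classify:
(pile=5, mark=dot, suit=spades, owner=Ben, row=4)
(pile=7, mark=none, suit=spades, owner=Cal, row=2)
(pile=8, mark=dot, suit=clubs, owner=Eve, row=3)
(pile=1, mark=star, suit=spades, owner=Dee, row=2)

The simplest hypothesis consistent with all the labels is: mark is dot OR mark is star.

Positive, Negative, Positive, Positive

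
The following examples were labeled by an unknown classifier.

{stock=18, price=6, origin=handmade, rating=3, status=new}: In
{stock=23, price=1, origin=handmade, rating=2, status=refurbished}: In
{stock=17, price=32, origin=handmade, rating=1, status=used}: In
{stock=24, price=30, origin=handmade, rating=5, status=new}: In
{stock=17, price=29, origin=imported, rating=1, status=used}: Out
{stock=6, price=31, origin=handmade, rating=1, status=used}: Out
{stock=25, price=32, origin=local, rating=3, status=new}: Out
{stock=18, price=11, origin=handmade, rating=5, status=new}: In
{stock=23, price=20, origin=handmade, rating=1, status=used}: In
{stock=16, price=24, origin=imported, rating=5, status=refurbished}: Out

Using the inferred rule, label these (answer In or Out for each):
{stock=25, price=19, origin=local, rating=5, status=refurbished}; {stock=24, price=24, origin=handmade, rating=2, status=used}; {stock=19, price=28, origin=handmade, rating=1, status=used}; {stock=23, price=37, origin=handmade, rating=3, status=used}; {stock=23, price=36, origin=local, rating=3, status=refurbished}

The simplest hypothesis consistent with all the labels is: origin is handmade AND stock ≥ 16.
{stock=25, price=19, origin=local, rating=5, status=refurbished}: Out (origin is local, stock = 25). {stock=24, price=24, origin=handmade, rating=2, status=used}: In (origin is handmade, stock = 24). {stock=19, price=28, origin=handmade, rating=1, status=used}: In (origin is handmade, stock = 19). {stock=23, price=37, origin=handmade, rating=3, status=used}: In (origin is handmade, stock = 23). {stock=23, price=36, origin=local, rating=3, status=refurbished}: Out (origin is local, stock = 23).

Out, In, In, In, Out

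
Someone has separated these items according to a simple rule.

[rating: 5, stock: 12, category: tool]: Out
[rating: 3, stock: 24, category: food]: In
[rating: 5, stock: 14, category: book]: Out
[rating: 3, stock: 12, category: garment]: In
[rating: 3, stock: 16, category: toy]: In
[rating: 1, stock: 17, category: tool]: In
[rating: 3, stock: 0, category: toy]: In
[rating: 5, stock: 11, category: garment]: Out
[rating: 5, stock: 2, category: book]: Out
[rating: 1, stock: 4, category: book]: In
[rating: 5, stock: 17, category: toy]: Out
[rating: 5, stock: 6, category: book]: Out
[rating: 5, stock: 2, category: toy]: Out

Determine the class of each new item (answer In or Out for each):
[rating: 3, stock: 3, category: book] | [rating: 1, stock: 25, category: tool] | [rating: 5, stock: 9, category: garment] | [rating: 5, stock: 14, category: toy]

In, In, Out, Out

'In' ⟺ rating ≤ 3.
[rating: 3, stock: 3, category: book] — rating = 3, hence In. [rating: 1, stock: 25, category: tool] — rating = 1, hence In. [rating: 5, stock: 9, category: garment] — rating = 5, hence Out. [rating: 5, stock: 14, category: toy] — rating = 5, hence Out.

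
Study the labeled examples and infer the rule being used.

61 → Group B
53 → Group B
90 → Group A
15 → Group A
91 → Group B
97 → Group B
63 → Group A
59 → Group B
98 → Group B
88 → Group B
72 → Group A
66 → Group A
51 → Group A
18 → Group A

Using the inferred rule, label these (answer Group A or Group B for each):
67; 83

Group B, Group B

Every 'Group A' example satisfies: multiple of 3. None of the 'Group B' examples do.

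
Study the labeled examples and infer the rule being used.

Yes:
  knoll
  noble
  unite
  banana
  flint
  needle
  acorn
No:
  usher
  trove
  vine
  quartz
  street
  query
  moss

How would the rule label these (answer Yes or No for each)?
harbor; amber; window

No, No, Yes

'Yes' ⟺ length ≥ 5 AND contains 'n'.
harbor — length 6, no 'n', hence No. amber — length 5, no 'n', hence No. window — length 6, has 'n', hence Yes.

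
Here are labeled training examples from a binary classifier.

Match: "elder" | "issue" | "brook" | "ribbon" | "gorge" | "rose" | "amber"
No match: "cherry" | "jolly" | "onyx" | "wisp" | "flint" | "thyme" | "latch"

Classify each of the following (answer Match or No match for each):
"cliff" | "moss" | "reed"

The simplest hypothesis consistent with all the labels is: has ≥ 2 vowels.
"cliff": 1 vowel, doesn't qualify → No match. "moss": 1 vowel, doesn't qualify → No match. "reed": 2 vowels, matches → Match.

No match, No match, Match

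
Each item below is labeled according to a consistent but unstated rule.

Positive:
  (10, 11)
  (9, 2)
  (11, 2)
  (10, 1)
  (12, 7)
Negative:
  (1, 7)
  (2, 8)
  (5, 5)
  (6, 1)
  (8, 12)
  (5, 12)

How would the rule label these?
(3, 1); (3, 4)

Negative, Negative

The distinguishing property — first ≥ 9 — holds for all the 'Positive' cases and none of the 'Negative' cases.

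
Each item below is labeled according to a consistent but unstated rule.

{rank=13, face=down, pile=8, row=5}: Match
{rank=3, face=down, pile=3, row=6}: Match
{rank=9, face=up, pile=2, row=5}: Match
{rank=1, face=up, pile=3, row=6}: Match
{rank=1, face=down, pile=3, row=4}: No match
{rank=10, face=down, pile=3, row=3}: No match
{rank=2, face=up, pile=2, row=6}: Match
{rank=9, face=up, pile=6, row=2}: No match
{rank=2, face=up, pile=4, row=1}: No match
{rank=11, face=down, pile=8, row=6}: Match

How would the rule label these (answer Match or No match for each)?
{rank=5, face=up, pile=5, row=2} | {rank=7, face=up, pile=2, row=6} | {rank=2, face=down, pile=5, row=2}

No match, Match, No match

The common property of the 'Match' items is: row ≥ 5. No 'No match' item has it.
{rank=5, face=up, pile=5, row=2} → row = 2 → No match.
{rank=7, face=up, pile=2, row=6} → row = 6 → Match.
{rank=2, face=down, pile=5, row=2} → row = 2 → No match.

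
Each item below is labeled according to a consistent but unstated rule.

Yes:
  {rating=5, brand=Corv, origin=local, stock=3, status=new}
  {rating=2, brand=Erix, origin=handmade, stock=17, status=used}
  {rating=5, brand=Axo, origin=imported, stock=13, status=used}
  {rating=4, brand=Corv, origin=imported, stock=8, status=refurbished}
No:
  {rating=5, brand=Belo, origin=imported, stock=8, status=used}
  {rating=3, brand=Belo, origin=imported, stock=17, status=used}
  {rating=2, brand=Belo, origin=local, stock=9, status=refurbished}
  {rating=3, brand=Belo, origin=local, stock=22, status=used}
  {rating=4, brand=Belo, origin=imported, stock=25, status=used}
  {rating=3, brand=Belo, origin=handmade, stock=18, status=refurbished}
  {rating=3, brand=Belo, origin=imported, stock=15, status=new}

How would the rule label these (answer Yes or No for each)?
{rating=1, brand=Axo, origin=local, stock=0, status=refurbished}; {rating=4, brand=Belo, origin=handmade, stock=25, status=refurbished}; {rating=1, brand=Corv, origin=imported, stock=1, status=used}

Yes, No, Yes

The common property of the 'Yes' items is: brand is not Belo. No 'No' item has it.
{rating=1, brand=Axo, origin=local, stock=0, status=refurbished} — brand is Axo, hence Yes. {rating=4, brand=Belo, origin=handmade, stock=25, status=refurbished} — brand is Belo, hence No. {rating=1, brand=Corv, origin=imported, stock=1, status=used} — brand is Corv, hence Yes.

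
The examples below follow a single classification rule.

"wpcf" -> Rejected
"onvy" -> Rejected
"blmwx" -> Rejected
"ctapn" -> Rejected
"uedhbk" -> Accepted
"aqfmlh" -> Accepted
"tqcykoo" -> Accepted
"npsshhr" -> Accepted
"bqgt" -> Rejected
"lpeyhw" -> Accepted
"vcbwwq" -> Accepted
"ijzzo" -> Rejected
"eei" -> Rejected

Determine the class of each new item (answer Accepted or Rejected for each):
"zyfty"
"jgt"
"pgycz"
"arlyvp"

A rule that fits every label: length ≥ 6 — true of each 'Accepted' example, false of each 'Rejected' one.
"zyfty": length 5 — lacks this property, so Rejected.
"jgt": length 3 — lacks this property, so Rejected.
"pgycz": length 5 — lacks this property, so Rejected.
"arlyvp": length 6 — checks out, so Accepted.

Rejected, Rejected, Rejected, Accepted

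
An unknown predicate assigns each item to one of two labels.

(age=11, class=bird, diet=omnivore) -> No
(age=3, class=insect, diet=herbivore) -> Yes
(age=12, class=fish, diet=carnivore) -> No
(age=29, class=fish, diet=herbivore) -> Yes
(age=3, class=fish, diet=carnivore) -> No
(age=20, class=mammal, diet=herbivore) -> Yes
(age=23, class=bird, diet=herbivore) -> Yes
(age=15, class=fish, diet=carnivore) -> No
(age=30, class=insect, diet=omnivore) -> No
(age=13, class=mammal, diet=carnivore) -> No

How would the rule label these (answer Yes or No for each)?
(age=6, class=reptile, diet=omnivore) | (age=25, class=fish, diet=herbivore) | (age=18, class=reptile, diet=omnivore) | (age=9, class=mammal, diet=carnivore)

The simplest hypothesis consistent with all the labels is: diet is herbivore.
(age=6, class=reptile, diet=omnivore) — diet is omnivore, hence No.
(age=25, class=fish, diet=herbivore) — diet is herbivore, hence Yes.
(age=18, class=reptile, diet=omnivore) — diet is omnivore, hence No.
(age=9, class=mammal, diet=carnivore) — diet is carnivore, hence No.

No, Yes, No, No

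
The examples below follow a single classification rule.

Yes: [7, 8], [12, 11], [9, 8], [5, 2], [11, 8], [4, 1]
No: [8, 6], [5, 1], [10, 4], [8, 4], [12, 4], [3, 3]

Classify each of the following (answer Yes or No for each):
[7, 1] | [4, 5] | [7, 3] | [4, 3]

No, Yes, No, Yes

Comparing the two groups points to one rule — sum is odd.
[7, 1] → 7+1 = 8 → No. [4, 5] → 4+5 = 9 → Yes. [7, 3] → 7+3 = 10 → No. [4, 3] → 4+3 = 7 → Yes.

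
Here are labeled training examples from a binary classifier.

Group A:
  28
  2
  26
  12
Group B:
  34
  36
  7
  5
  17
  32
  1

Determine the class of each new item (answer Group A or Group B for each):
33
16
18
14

Group B, Group A, Group A, Group A

One predicate separates the groups cleanly: even AND at most 28.
33: 33 is odd, 33 > 28, lacks this property → Group B.
16: 16 is even, 16 ≤ 28, fits → Group A.
18: 18 is even, 18 ≤ 28, fits → Group A.
14: 14 is even, 14 ≤ 28, fits → Group A.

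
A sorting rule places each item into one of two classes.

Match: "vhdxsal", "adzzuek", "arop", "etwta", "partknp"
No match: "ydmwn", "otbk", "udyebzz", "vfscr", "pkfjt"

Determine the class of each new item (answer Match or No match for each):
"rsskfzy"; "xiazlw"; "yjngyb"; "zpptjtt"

Every 'Match' example satisfies: contains 'a'. None of the 'No match' examples do.
"rsskfzy" → no 'a' → No match. "xiazlw" → has 'a' → Match. "yjngyb" → no 'a' → No match. "zpptjtt" → no 'a' → No match.

No match, Match, No match, No match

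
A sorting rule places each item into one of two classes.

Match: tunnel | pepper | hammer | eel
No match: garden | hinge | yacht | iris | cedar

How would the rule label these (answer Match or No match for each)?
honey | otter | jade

The common property of the 'Match' items is: has a double letter. No 'No match' item has it.
honey: no doubled letter — fails the rule, so No match.
otter: 'tt' doubled — passes, so Match.
jade: no doubled letter — fails the rule, so No match.

No match, Match, No match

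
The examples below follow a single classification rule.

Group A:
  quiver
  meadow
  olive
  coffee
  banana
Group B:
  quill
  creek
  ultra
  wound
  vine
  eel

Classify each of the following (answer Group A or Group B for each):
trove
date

A rule that fits every label: has ≥ 3 vowels — true of each 'Group A' example, false of each 'Group B' one.
trove → 2 vowels → Group B.
date → 2 vowels → Group B.

Group B, Group B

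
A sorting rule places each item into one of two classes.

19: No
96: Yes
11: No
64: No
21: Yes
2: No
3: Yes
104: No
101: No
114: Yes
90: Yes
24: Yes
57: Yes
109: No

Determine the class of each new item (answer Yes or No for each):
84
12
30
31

All 'Yes' examples share one property — multiple of 3 — and every 'No' example lacks it.
84: 84 = 3·28, passes → Yes. 12: 12 = 3·4, passes → Yes. 30: 30 = 3·10, passes → Yes. 31: 31 = 3·10 + 1, doesn't match → No.

Yes, Yes, Yes, No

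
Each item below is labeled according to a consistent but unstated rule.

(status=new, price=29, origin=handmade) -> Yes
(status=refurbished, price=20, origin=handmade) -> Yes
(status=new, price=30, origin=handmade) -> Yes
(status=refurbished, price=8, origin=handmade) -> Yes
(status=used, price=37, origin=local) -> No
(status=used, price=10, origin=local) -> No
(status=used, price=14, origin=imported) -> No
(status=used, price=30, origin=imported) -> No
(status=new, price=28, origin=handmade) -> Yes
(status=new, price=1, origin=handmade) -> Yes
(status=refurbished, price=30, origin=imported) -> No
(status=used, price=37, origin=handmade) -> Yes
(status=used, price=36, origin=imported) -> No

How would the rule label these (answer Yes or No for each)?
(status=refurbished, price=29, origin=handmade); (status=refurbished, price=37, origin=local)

The rule appears to be: origin is handmade.
(status=refurbished, price=29, origin=handmade): Yes (origin is handmade).
(status=refurbished, price=37, origin=local): No (origin is local).

Yes, No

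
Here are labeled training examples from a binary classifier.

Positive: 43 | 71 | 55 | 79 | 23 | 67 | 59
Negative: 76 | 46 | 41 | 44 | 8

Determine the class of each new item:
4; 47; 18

The classifier is using: ≡ 3 (mod 4).
4: 4 mod 4 = 0, lacks this property → Negative. 47: 47 mod 4 = 3, qualifies → Positive. 18: 18 mod 4 = 2, lacks this property → Negative.

Negative, Positive, Negative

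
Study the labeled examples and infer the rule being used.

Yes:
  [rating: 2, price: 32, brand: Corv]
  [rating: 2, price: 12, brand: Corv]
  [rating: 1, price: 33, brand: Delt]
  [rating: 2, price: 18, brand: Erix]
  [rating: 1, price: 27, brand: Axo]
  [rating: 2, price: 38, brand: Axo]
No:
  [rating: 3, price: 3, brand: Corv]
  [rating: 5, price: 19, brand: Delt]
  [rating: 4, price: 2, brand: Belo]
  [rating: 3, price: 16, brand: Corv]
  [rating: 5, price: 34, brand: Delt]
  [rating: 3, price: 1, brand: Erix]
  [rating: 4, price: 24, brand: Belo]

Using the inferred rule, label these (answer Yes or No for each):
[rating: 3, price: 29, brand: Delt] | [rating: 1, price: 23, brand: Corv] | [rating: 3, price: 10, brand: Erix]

No, Yes, No

Rule: rating ≤ 2. This holds for each 'Yes' example and fails for each 'No' one.
[rating: 3, price: 29, brand: Delt]: No (rating = 3).
[rating: 1, price: 23, brand: Corv]: Yes (rating = 1).
[rating: 3, price: 10, brand: Erix]: No (rating = 3).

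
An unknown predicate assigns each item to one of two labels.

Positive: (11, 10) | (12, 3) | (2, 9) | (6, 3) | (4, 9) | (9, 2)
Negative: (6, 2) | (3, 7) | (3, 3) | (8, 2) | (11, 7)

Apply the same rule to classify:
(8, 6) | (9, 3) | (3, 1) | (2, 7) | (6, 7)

Negative, Negative, Negative, Positive, Positive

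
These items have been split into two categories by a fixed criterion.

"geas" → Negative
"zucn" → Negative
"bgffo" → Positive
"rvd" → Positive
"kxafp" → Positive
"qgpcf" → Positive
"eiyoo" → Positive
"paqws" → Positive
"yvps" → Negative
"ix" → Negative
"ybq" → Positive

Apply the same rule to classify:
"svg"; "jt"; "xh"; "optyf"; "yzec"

Positive, Negative, Negative, Positive, Negative

Rule: odd length. This holds for each 'Positive' example and fails for each 'Negative' one.
"svg": length 3 — meets the rule, so Positive. "jt": length 2 — does not satisfy this, so Negative. "xh": length 2 — does not satisfy this, so Negative. "optyf": length 5 — meets the rule, so Positive. "yzec": length 4 — does not satisfy this, so Negative.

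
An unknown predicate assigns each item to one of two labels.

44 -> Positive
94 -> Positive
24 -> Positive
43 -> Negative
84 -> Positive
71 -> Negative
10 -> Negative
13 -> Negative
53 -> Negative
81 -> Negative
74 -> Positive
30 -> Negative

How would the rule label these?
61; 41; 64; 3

Negative, Negative, Positive, Negative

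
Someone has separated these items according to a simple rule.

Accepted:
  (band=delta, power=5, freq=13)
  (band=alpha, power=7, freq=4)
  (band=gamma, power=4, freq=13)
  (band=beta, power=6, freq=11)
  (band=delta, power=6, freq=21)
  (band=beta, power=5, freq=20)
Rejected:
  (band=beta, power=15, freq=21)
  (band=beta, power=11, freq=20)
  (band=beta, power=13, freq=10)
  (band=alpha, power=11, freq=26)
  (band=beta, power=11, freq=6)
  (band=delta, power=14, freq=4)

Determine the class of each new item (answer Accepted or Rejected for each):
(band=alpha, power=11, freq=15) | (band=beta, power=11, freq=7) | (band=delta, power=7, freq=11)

Rejected, Rejected, Accepted

The distinguishing property — power ≤ 7 — holds for all the 'Accepted' cases and none of the 'Rejected' cases.
(band=alpha, power=11, freq=15): Rejected (power = 11). (band=beta, power=11, freq=7): Rejected (power = 11). (band=delta, power=7, freq=11): Accepted (power = 7).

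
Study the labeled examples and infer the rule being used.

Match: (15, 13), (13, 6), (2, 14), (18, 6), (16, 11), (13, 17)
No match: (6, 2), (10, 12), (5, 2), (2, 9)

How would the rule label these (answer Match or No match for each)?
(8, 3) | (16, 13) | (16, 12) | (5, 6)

No match, Match, Match, No match

'Match' ⟺ max ≥ 13.
(8, 3): max 8 — does not satisfy this, so No match.
(16, 13): max 16 — fits, so Match.
(16, 12): max 16 — fits, so Match.
(5, 6): max 6 — does not satisfy this, so No match.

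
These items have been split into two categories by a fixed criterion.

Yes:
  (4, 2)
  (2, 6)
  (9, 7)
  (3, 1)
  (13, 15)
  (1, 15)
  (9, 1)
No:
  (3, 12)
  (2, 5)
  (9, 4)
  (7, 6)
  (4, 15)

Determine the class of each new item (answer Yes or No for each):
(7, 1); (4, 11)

Yes, No

Checking candidate rules against both groups, what survives is: sum is even.
(7, 1) → 7+1 = 8 → Yes. (4, 11) → 4+11 = 15 → No.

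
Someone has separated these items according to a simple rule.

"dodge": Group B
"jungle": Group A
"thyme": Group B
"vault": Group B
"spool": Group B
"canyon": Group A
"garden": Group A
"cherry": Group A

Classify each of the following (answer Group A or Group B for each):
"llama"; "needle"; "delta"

Group B, Group A, Group B

Rule: even length. This holds for each 'Group A' example and fails for each 'Group B' one.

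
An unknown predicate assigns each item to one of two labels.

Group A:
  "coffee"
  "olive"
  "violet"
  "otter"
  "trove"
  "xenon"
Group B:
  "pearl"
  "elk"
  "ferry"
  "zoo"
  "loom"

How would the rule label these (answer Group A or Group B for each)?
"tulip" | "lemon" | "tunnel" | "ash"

The pattern is that an item is 'Group A' exactly when: contains 'e' AND contains 'o'.
Group B: "tulip", since no 'e', no 'o'. Group A: "lemon", since has 'e', has 'o'. Group B: "tunnel", since has 'e', no 'o'. Group B: "ash", since no 'e', no 'o'.

Group B, Group A, Group B, Group B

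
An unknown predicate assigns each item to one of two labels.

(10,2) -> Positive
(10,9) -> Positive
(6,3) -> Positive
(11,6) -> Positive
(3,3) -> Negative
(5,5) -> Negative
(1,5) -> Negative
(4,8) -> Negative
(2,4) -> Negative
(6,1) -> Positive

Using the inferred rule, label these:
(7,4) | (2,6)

The classifier is using: first > second.
Positive: (7,4), since 7 > 4.
Negative: (2,6), since 2 < 6.

Positive, Negative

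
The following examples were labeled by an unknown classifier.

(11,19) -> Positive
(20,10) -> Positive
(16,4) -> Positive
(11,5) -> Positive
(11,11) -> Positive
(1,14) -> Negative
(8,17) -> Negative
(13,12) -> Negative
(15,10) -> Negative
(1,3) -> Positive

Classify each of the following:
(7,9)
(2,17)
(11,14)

Positive, Negative, Negative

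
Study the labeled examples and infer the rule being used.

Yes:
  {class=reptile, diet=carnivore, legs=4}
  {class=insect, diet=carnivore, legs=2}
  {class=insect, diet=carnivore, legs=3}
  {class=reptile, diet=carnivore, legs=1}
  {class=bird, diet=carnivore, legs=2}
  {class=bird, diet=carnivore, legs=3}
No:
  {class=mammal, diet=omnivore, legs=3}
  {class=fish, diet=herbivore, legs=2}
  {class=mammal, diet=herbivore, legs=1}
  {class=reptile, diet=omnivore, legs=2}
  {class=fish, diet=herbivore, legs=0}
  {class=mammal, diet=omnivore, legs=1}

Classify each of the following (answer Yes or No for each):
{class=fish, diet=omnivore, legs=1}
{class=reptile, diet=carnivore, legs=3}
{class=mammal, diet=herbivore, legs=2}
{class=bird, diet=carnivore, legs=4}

The common property of the 'Yes' items is: diet is carnivore. No 'No' item has it.

No, Yes, No, Yes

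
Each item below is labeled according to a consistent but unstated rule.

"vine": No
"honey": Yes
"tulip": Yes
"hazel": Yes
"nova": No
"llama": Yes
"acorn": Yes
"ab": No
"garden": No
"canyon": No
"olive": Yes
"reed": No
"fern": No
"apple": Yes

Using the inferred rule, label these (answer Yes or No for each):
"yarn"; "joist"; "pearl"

No, Yes, Yes

All 'Yes' examples share one property — odd length — and every 'No' example lacks it.
"yarn" → length 4 → No. "joist" → length 5 → Yes. "pearl" → length 5 → Yes.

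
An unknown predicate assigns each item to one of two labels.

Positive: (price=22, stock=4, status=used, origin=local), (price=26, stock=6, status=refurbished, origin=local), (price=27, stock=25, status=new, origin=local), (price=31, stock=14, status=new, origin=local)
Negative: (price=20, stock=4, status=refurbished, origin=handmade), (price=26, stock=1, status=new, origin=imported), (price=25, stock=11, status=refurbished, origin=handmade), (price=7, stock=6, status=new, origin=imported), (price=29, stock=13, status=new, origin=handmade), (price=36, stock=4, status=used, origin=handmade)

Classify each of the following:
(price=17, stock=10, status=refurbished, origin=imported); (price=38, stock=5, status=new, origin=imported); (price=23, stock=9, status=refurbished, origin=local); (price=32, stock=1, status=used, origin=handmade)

Every 'Positive' example satisfies: origin is local. None of the 'Negative' examples do.
(price=17, stock=10, status=refurbished, origin=imported): Negative (origin is imported).
(price=38, stock=5, status=new, origin=imported): Negative (origin is imported).
(price=23, stock=9, status=refurbished, origin=local): Positive (origin is local).
(price=32, stock=1, status=used, origin=handmade): Negative (origin is handmade).

Negative, Negative, Positive, Negative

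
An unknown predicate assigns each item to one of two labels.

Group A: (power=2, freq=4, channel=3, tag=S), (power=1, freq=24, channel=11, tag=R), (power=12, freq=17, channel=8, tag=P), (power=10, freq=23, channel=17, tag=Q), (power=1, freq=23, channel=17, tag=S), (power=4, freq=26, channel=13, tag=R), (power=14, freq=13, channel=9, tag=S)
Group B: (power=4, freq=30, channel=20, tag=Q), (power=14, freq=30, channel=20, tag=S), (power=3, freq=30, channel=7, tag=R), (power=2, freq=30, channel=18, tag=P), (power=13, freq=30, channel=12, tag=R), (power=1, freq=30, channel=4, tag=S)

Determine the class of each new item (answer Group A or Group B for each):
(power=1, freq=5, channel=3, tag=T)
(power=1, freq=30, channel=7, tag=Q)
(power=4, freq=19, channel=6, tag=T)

One predicate separates the groups cleanly: freq ≤ 26.

Group A, Group B, Group A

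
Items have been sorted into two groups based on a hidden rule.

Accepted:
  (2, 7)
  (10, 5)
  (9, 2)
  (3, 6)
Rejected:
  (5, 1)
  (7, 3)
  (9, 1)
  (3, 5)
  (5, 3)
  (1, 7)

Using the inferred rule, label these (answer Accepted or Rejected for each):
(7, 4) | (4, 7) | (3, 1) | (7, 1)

The simplest hypothesis consistent with all the labels is: sum is odd.
Accepted: (7, 4), since 7+4 = 11. Accepted: (4, 7), since 4+7 = 11. Rejected: (3, 1), since 3+1 = 4. Rejected: (7, 1), since 7+1 = 8.

Accepted, Accepted, Rejected, Rejected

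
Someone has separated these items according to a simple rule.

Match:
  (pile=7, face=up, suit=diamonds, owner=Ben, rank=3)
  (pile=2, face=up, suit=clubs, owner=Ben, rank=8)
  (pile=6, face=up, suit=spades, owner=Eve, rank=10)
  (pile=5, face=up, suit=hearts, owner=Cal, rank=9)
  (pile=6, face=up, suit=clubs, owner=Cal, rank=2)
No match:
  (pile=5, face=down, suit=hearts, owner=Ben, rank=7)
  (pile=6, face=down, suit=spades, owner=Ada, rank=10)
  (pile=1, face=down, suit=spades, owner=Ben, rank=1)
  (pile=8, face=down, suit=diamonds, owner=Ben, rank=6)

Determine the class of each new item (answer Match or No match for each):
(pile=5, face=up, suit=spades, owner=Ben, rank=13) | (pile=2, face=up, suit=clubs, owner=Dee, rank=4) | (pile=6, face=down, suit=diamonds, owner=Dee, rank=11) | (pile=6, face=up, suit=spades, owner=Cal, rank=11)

Match, Match, No match, Match

The classifier is using: face is up.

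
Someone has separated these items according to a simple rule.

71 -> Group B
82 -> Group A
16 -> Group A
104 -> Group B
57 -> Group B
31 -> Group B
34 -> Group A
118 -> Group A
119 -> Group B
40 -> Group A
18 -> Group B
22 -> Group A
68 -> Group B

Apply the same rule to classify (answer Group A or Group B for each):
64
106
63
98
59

Checking candidate rules against both groups, what survives is: ≡ 4 (mod 6).
64: 64 mod 6 = 4, passes → Group A. 106: 106 mod 6 = 4, passes → Group A. 63: 63 mod 6 = 3, does not satisfy this → Group B. 98: 98 mod 6 = 2, does not satisfy this → Group B. 59: 59 mod 6 = 5, does not satisfy this → Group B.

Group A, Group A, Group B, Group B, Group B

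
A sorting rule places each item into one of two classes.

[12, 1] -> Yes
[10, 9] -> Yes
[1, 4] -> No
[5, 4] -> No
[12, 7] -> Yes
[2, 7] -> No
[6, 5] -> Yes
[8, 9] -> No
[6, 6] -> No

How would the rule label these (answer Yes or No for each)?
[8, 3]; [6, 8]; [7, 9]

One predicate separates the groups cleanly: first > second AND first is even.
[8, 3]: Yes (8 > 3, first 8). [6, 8]: No (6 < 8, first 6). [7, 9]: No (7 < 9, first 7).

Yes, No, No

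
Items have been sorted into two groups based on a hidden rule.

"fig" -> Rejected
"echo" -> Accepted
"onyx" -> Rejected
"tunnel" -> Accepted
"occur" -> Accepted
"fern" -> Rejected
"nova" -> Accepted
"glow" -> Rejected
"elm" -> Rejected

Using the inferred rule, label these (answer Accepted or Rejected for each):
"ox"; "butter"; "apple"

All 'Accepted' examples share one property — has ≥ 2 vowels — and every 'Rejected' example lacks it.
"ox": 1 vowel — doesn't match, so Rejected.
"butter": 2 vowels — checks out, so Accepted.
"apple": 2 vowels — checks out, so Accepted.

Rejected, Accepted, Accepted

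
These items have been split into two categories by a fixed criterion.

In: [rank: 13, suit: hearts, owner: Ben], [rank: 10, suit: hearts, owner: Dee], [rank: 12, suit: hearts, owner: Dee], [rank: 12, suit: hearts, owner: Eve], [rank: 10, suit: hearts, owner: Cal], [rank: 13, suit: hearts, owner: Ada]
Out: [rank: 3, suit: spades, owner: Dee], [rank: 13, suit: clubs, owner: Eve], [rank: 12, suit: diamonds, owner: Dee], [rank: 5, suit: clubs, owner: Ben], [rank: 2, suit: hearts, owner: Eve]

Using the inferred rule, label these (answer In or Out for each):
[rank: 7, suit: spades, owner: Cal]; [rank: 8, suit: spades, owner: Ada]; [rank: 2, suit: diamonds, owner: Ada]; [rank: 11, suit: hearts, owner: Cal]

Out, Out, Out, In

All 'In' examples share one property — suit is hearts AND rank ≥ 3 — and every 'Out' example lacks it.
[rank: 7, suit: spades, owner: Cal] — suit is spades, rank = 7, hence Out.
[rank: 8, suit: spades, owner: Ada] — suit is spades, rank = 8, hence Out.
[rank: 2, suit: diamonds, owner: Ada] — suit is diamonds, rank = 2, hence Out.
[rank: 11, suit: hearts, owner: Cal] — suit is hearts, rank = 11, hence In.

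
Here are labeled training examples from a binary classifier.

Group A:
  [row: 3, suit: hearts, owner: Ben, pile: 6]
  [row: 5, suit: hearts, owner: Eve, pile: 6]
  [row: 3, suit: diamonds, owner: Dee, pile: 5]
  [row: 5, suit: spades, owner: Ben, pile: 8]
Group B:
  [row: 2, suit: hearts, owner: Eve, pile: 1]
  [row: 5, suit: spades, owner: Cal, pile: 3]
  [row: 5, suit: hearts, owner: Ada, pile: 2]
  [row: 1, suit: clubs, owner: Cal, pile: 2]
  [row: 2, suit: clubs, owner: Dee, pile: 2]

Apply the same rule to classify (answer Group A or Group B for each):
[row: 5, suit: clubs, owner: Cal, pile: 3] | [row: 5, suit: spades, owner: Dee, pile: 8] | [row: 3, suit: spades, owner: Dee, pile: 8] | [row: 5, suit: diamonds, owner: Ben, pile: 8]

Group B, Group A, Group A, Group A

All 'Group A' examples share one property — pile ≥ 5 — and every 'Group B' example lacks it.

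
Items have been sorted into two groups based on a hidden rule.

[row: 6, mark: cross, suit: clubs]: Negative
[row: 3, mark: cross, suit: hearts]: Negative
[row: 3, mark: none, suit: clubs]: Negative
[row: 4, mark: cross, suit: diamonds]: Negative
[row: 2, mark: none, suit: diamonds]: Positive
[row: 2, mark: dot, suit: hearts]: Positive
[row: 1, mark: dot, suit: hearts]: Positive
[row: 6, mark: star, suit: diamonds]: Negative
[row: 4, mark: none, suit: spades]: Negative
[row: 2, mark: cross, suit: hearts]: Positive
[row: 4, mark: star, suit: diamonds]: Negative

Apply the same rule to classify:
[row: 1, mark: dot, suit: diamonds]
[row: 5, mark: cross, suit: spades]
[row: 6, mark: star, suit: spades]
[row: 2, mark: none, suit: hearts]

Positive, Negative, Negative, Positive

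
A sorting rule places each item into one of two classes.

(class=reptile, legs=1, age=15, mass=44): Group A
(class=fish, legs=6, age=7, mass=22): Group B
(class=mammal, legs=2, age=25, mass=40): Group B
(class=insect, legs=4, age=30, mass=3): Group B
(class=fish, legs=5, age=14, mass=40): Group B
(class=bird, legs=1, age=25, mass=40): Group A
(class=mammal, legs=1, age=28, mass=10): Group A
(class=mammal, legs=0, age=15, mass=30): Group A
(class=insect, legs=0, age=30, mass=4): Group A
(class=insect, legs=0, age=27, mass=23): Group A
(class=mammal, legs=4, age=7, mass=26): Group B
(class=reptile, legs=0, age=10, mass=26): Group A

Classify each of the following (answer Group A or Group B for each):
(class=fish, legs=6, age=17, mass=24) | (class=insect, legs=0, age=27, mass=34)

Group B, Group A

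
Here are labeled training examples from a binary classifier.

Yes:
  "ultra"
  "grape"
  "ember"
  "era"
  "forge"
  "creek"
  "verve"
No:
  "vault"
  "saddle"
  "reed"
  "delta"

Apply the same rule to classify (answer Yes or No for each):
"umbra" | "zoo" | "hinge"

All 'Yes' examples share one property — odd length AND contains 'r' — and every 'No' example lacks it.
"umbra": Yes (length 5, has 'r').
"zoo": No (length 3, no 'r').
"hinge": No (length 5, no 'r').

Yes, No, No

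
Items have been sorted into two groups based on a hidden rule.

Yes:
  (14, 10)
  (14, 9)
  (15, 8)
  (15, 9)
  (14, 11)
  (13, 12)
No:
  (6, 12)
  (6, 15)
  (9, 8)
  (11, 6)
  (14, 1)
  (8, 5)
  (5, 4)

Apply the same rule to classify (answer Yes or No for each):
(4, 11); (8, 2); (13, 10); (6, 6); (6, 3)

The common property of the 'Yes' items is: sum ≥ 23. No 'No' item has it.

No, No, Yes, No, No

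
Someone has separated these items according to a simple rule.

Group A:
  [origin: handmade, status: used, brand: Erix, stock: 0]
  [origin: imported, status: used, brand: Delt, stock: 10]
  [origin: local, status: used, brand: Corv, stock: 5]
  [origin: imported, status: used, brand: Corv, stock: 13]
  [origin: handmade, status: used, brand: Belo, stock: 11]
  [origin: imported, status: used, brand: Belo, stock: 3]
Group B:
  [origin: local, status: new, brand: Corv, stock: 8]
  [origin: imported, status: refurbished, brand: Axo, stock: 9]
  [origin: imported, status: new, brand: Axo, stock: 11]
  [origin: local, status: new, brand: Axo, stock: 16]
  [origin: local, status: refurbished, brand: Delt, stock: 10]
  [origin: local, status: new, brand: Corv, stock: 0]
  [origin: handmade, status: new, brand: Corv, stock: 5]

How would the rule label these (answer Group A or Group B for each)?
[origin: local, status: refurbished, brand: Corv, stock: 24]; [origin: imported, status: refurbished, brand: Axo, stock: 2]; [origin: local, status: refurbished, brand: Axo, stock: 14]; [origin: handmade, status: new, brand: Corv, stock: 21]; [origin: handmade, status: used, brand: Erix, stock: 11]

Every 'Group A' example satisfies: status is used. None of the 'Group B' examples do.
[origin: local, status: refurbished, brand: Corv, stock: 24] → status is refurbished → Group B. [origin: imported, status: refurbished, brand: Axo, stock: 2] → status is refurbished → Group B. [origin: local, status: refurbished, brand: Axo, stock: 14] → status is refurbished → Group B. [origin: handmade, status: new, brand: Corv, stock: 21] → status is new → Group B. [origin: handmade, status: used, brand: Erix, stock: 11] → status is used → Group A.

Group B, Group B, Group B, Group B, Group A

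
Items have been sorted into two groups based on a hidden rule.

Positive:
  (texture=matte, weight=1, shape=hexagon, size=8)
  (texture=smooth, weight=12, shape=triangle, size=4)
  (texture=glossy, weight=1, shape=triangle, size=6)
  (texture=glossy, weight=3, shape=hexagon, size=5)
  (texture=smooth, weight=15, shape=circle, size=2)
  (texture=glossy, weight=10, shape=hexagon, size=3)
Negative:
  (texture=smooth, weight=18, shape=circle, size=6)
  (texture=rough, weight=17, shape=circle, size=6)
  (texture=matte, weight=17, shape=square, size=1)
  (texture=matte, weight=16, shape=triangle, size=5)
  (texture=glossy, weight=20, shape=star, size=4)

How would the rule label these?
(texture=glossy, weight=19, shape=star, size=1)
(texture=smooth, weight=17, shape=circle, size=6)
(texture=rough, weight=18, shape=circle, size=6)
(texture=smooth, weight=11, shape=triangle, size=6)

Negative, Negative, Negative, Positive

The distinguishing property — weight ≤ 15 — holds for all the 'Positive' cases and none of the 'Negative' cases.
(texture=glossy, weight=19, shape=star, size=1) — weight = 19, hence Negative.
(texture=smooth, weight=17, shape=circle, size=6) — weight = 17, hence Negative.
(texture=rough, weight=18, shape=circle, size=6) — weight = 18, hence Negative.
(texture=smooth, weight=11, shape=triangle, size=6) — weight = 11, hence Positive.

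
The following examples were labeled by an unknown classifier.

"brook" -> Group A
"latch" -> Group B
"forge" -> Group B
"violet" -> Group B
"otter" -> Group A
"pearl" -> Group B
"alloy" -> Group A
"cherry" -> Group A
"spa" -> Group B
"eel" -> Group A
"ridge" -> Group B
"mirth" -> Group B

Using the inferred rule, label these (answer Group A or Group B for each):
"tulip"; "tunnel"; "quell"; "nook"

Group B, Group A, Group A, Group A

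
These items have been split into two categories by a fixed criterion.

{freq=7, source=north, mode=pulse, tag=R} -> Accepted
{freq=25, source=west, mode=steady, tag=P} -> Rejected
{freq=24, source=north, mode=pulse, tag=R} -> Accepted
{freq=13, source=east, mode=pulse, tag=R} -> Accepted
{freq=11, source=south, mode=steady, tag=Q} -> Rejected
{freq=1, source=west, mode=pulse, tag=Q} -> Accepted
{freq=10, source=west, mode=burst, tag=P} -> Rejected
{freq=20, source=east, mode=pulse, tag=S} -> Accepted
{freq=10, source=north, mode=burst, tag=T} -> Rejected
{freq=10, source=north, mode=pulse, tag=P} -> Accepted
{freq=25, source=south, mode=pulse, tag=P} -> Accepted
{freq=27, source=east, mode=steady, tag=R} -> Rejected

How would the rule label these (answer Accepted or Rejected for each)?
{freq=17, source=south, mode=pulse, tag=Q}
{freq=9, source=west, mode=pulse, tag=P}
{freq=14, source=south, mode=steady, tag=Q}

Accepted, Accepted, Rejected

Checking candidate rules against both groups, what survives is: mode is pulse.
Accepted: {freq=17, source=south, mode=pulse, tag=Q}, since mode is pulse. Accepted: {freq=9, source=west, mode=pulse, tag=P}, since mode is pulse. Rejected: {freq=14, source=south, mode=steady, tag=Q}, since mode is steady.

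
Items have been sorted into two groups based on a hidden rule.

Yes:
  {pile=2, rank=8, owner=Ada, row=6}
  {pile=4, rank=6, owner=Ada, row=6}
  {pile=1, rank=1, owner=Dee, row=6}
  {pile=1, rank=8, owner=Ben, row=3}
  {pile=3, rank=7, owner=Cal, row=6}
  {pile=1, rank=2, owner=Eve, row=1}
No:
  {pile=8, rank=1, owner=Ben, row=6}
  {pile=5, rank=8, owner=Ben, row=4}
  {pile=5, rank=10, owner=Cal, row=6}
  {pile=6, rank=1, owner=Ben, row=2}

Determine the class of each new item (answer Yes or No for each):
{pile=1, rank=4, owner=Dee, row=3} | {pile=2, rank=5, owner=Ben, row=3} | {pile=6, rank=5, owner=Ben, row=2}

'Yes' ⟺ pile ≤ 4.
Yes: {pile=1, rank=4, owner=Dee, row=3}, since pile = 1.
Yes: {pile=2, rank=5, owner=Ben, row=3}, since pile = 2.
No: {pile=6, rank=5, owner=Ben, row=2}, since pile = 6.

Yes, Yes, No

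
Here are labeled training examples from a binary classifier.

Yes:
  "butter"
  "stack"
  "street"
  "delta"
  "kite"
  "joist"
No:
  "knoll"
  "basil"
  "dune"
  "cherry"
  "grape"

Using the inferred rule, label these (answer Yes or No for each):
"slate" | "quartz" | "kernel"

Rule: contains 't'. This holds for each 'Yes' example and fails for each 'No' one.
"slate" → has 't' → Yes. "quartz" → has 't' → Yes. "kernel" → no 't' → No.

Yes, Yes, No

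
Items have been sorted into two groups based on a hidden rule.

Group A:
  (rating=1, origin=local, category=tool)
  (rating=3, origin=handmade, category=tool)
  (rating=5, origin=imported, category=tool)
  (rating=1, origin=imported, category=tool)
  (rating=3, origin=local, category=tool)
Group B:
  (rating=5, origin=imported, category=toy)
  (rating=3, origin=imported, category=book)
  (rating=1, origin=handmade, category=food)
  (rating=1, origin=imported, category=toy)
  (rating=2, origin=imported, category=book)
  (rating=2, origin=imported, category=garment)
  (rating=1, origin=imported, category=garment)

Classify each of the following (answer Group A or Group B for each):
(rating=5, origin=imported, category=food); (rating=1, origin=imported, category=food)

Group B, Group B

The pattern is that an item is 'Group A' exactly when: category is tool.
(rating=5, origin=imported, category=food) → category is food → Group B.
(rating=1, origin=imported, category=food) → category is food → Group B.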